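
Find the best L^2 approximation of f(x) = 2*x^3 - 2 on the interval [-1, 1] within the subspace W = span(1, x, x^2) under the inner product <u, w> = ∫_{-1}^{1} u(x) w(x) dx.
g(x) = 6*x/5 - 2

The best approximation g ∈ W is the orthogonal projection of f onto W. Writing g = a_0 + a_1 x + a_2 x^2, the coefficients solve the normal equations G · a = b where
  G_{ij} = <φ_i, φ_j> and b_i = <f, φ_i>, with φ_0 = 1, φ_1 = x, φ_2 = x^2.
G =
  [2, 0, 2/3]
  [0, 2/3, 0]
  [2/3, 0, 2/5],
b = (-4, 4/5, -4/3).
Solving gives a_0 = -2, a_1 = 6/5, a_2 = 0, so
  g(x) = 6*x/5 - 2.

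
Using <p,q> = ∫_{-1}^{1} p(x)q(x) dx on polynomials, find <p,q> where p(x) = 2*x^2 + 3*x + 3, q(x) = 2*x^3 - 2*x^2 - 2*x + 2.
<p,q> = 112/15

Expand the product: p(x)·q(x) = 4*x^5 + 2*x^4 - 4*x^3 - 8*x^2 + 6.
∫_{-1}^{1} of each monomial x^k gives [2/(k+1) if k even, 0 if k odd]. Integrating term-by-term (or equivalently evaluating the antiderivative F(x) = 2*x^6/3 + 2*x^5/5 - x^4 - 8*x^3/3 + 6*x at the endpoints):
  F(1) − F(−1) = 17/5 − (-61/15) = 112/15.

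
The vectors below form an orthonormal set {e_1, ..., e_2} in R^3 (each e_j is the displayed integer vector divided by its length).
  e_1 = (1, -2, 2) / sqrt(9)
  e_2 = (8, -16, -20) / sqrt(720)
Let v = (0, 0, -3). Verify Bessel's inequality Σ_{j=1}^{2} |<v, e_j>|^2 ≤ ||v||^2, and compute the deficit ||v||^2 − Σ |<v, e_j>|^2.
Σ |<v, e_j>|^2 = 9; ||v||^2 = 9; deficit = 0

Write each e_j = u_j / sqrt(<u_j, u_j>) where u_j is the displayed integer vector. Then <v, e_j> = <v, u_j> / sqrt(<u_j, u_j>), so |<v, e_j>|^2 = <v, u_j>^2 / <u_j, u_j>.
Coefficients: <v, e_1> = -6/sqrt(9), <v, e_2> = 60/sqrt(720).
Square and sum: Σ |<v, e_j>|^2 = 9.
Compute ||v||^2 = v·v = 9.
Deficit = 9 − 9 = 0 ≥ 0, confirming Bessel's inequality. (The deficit equals ||v − Σ <v,e_j> e_j||^2, the squared distance from v to span{e_j}.)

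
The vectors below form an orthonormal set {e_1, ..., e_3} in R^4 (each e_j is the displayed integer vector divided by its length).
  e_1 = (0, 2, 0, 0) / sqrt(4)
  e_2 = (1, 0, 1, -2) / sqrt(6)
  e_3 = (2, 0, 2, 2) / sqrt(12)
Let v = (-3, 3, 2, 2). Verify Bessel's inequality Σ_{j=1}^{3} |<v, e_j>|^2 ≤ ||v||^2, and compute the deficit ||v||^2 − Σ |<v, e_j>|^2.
Σ |<v, e_j>|^2 = 27/2; ||v||^2 = 26; deficit = 25/2

Write each e_j = u_j / sqrt(<u_j, u_j>) where u_j is the displayed integer vector. Then <v, e_j> = <v, u_j> / sqrt(<u_j, u_j>), so |<v, e_j>|^2 = <v, u_j>^2 / <u_j, u_j>.
Coefficients: <v, e_1> = 6/sqrt(4), <v, e_2> = -5/sqrt(6), <v, e_3> = 2/sqrt(12).
Square and sum: Σ |<v, e_j>|^2 = 27/2.
Compute ||v||^2 = v·v = 26.
Deficit = 26 − 27/2 = 25/2 ≥ 0, confirming Bessel's inequality. (The deficit equals ||v − Σ <v,e_j> e_j||^2, the squared distance from v to span{e_j}.)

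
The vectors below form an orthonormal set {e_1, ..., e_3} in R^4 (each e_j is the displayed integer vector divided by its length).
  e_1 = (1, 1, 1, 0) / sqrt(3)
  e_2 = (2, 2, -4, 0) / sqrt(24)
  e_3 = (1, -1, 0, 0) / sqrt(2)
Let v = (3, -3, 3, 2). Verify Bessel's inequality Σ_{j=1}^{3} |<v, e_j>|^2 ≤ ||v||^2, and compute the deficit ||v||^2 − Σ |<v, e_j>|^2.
Σ |<v, e_j>|^2 = 27; ||v||^2 = 31; deficit = 4

Write each e_j = u_j / sqrt(<u_j, u_j>) where u_j is the displayed integer vector. Then <v, e_j> = <v, u_j> / sqrt(<u_j, u_j>), so |<v, e_j>|^2 = <v, u_j>^2 / <u_j, u_j>.
Coefficients: <v, e_1> = 3/sqrt(3), <v, e_2> = -12/sqrt(24), <v, e_3> = 6/sqrt(2).
Square and sum: Σ |<v, e_j>|^2 = 27.
Compute ||v||^2 = v·v = 31.
Deficit = 31 − 27 = 4 ≥ 0, confirming Bessel's inequality. (The deficit equals ||v − Σ <v,e_j> e_j||^2, the squared distance from v to span{e_j}.)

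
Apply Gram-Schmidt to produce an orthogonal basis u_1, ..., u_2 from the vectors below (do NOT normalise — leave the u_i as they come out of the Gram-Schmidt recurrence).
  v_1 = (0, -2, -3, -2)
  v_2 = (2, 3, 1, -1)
Orthogonal basis:
  u_1 = (0, -2, -3, -2)
  u_2 = (2, 37/17, -4/17, -31/17)

Apply the Gram-Schmidt recurrence
  u_1 = v_1
  u_i = v_i − Σ_{j<i} ((v_i · u_j) / (u_j · u_j)) · u_j.

Step by step this gives:
  u_1 = (0, -2, -3, -2)
  u_2 = (2, 37/17, -4/17, -31/17)

Orthogonality check:
  u_2 · u_1 = 0 (should be 0)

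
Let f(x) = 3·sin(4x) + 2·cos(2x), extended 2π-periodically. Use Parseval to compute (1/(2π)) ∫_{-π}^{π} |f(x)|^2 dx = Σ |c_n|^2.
Σ |c_n|^2 = 13/2

Expand |f|^2 and use orthogonality of {sin(nx), cos(mx)} on [-π, π]:
  ∫_{-π}^{π} sin(nx)^2 dx = π, ∫ cos(mx)^2 dx = π, and cross terms integrate to 0.
So ∫_{-π}^{π} f(x)^2 dx = 3^2 · π + 2^2 · π = (9 + 4)π.
Divide by 2π: (9 + 4)/2 = 13/2.
By Parseval, this equals Σ |c_n|^2.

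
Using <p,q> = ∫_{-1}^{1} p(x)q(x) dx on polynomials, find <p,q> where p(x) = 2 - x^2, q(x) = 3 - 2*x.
<p,q> = 10

Expand the product: p(x)·q(x) = 2*x^3 - 3*x^2 - 4*x + 6.
∫_{-1}^{1} of each monomial x^k gives [2/(k+1) if k even, 0 if k odd]. Integrating term-by-term (or equivalently evaluating the antiderivative F(x) = x^4/2 - x^3 - 2*x^2 + 6*x at the endpoints):
  F(1) − F(−1) = 7/2 − (-13/2) = 10.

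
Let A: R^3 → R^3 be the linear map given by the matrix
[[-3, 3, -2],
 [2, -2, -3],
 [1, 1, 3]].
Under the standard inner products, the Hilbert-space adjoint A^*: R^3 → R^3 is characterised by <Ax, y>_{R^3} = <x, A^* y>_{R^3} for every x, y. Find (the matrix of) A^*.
A^* = A^T =
[[-3, 2, 1],
 [3, -2, 1],
 [-2, -3, 3]]

For real matrices with standard dot products, the defining identity <Ax, y> = <x, A^* y> gives (Ax)^T y = x^T (A^*) y, i.e. x^T A^T y = x^T (A^*) y. Since this holds for all x, y, we must have A^* = A^T. Therefore
A^* =
[[-3, 2, 1],
 [3, -2, 1],
 [-2, -3, 3]].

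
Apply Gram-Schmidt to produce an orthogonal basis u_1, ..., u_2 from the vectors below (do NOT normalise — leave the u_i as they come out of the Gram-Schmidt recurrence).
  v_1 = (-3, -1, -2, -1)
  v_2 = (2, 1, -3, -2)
Orthogonal basis:
  u_1 = (-3, -1, -2, -1)
  u_2 = (11/5, 16/15, -43/15, -29/15)

Apply the Gram-Schmidt recurrence
  u_1 = v_1
  u_i = v_i − Σ_{j<i} ((v_i · u_j) / (u_j · u_j)) · u_j.

Step by step this gives:
  u_1 = (-3, -1, -2, -1)
  u_2 = (11/5, 16/15, -43/15, -29/15)

Orthogonality check:
  u_2 · u_1 = 0 (should be 0)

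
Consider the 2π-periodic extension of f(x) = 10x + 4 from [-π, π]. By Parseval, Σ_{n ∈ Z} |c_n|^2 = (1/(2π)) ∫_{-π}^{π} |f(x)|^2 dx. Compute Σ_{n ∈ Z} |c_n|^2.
Σ |c_n|^2 = 100π^2/3 + 16

Expand and integrate term by term over [-π, π]:
  ∫ (10x)^2 dx = 100·(2π^3/3); ∫ 2·10·(4)·x dx = 0 (odd integrand); ∫ 4^2 dx = 16·2π.
So (1/(2π)) ∫_{-π}^{π} (10x + 4)^2 dx = 100π^2/3 + 16 = 100π^2/3 + 16.
Parseval ⇒ Σ |c_n|^2 = 100π^2/3 + 16.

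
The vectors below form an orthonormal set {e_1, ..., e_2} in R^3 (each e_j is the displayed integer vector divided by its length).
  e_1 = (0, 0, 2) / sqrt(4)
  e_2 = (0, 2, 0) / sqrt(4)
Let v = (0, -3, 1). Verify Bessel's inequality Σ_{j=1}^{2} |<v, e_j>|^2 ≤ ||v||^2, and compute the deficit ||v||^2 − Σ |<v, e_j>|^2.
Σ |<v, e_j>|^2 = 10; ||v||^2 = 10; deficit = 0

Write each e_j = u_j / sqrt(<u_j, u_j>) where u_j is the displayed integer vector. Then <v, e_j> = <v, u_j> / sqrt(<u_j, u_j>), so |<v, e_j>|^2 = <v, u_j>^2 / <u_j, u_j>.
Coefficients: <v, e_1> = 2/sqrt(4), <v, e_2> = -6/sqrt(4).
Square and sum: Σ |<v, e_j>|^2 = 10.
Compute ||v||^2 = v·v = 10.
Deficit = 10 − 10 = 0 ≥ 0, confirming Bessel's inequality. (The deficit equals ||v − Σ <v,e_j> e_j||^2, the squared distance from v to span{e_j}.)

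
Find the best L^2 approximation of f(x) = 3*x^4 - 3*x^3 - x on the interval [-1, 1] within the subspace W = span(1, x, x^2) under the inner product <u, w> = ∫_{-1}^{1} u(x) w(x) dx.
g(x) = 18*x^2/7 - 14*x/5 - 9/35

The best approximation g ∈ W is the orthogonal projection of f onto W. Writing g = a_0 + a_1 x + a_2 x^2, the coefficients solve the normal equations G · a = b where
  G_{ij} = <φ_i, φ_j> and b_i = <f, φ_i>, with φ_0 = 1, φ_1 = x, φ_2 = x^2.
G =
  [2, 0, 2/3]
  [0, 2/3, 0]
  [2/3, 0, 2/5],
b = (6/5, -28/15, 6/7).
Solving gives a_0 = -9/35, a_1 = -14/5, a_2 = 18/7, so
  g(x) = 18*x^2/7 - 14*x/5 - 9/35.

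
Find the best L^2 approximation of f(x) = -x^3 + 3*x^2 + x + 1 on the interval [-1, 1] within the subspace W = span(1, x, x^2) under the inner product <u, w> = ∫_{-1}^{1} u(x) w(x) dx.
g(x) = 3*x^2 + 2*x/5 + 1

The best approximation g ∈ W is the orthogonal projection of f onto W. Writing g = a_0 + a_1 x + a_2 x^2, the coefficients solve the normal equations G · a = b where
  G_{ij} = <φ_i, φ_j> and b_i = <f, φ_i>, with φ_0 = 1, φ_1 = x, φ_2 = x^2.
G =
  [2, 0, 2/3]
  [0, 2/3, 0]
  [2/3, 0, 2/5],
b = (4, 4/15, 28/15).
Solving gives a_0 = 1, a_1 = 2/5, a_2 = 3, so
  g(x) = 3*x^2 + 2*x/5 + 1.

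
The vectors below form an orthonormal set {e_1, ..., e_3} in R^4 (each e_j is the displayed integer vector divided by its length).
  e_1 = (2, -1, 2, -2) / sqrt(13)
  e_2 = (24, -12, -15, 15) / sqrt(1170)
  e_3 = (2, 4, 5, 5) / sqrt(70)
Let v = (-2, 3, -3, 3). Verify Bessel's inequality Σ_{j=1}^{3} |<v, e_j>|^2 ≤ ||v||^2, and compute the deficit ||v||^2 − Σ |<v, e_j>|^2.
Σ |<v, e_j>|^2 = 201/7; ||v||^2 = 31; deficit = 16/7

Write each e_j = u_j / sqrt(<u_j, u_j>) where u_j is the displayed integer vector. Then <v, e_j> = <v, u_j> / sqrt(<u_j, u_j>), so |<v, e_j>|^2 = <v, u_j>^2 / <u_j, u_j>.
Coefficients: <v, e_1> = -19/sqrt(13), <v, e_2> = 6/sqrt(1170), <v, e_3> = 8/sqrt(70).
Square and sum: Σ |<v, e_j>|^2 = 201/7.
Compute ||v||^2 = v·v = 31.
Deficit = 31 − 201/7 = 16/7 ≥ 0, confirming Bessel's inequality. (The deficit equals ||v − Σ <v,e_j> e_j||^2, the squared distance from v to span{e_j}.)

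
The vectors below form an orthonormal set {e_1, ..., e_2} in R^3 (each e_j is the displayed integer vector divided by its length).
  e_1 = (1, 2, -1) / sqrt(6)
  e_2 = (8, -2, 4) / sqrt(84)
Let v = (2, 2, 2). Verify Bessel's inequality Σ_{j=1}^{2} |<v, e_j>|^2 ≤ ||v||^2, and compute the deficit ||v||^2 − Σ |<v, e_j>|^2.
Σ |<v, e_j>|^2 = 52/7; ||v||^2 = 12; deficit = 32/7

Write each e_j = u_j / sqrt(<u_j, u_j>) where u_j is the displayed integer vector. Then <v, e_j> = <v, u_j> / sqrt(<u_j, u_j>), so |<v, e_j>|^2 = <v, u_j>^2 / <u_j, u_j>.
Coefficients: <v, e_1> = 4/sqrt(6), <v, e_2> = 20/sqrt(84).
Square and sum: Σ |<v, e_j>|^2 = 52/7.
Compute ||v||^2 = v·v = 12.
Deficit = 12 − 52/7 = 32/7 ≥ 0, confirming Bessel's inequality. (The deficit equals ||v − Σ <v,e_j> e_j||^2, the squared distance from v to span{e_j}.)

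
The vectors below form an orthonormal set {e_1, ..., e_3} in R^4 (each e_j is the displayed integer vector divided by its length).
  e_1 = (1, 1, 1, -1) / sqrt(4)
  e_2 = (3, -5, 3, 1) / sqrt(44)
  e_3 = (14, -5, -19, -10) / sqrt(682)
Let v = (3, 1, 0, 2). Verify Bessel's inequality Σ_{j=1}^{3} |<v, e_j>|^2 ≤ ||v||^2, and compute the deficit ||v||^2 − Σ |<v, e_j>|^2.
Σ |<v, e_j>|^2 = 139/62; ||v||^2 = 14; deficit = 729/62

Write each e_j = u_j / sqrt(<u_j, u_j>) where u_j is the displayed integer vector. Then <v, e_j> = <v, u_j> / sqrt(<u_j, u_j>), so |<v, e_j>|^2 = <v, u_j>^2 / <u_j, u_j>.
Coefficients: <v, e_1> = 2/sqrt(4), <v, e_2> = 6/sqrt(44), <v, e_3> = 17/sqrt(682).
Square and sum: Σ |<v, e_j>|^2 = 139/62.
Compute ||v||^2 = v·v = 14.
Deficit = 14 − 139/62 = 729/62 ≥ 0, confirming Bessel's inequality. (The deficit equals ||v − Σ <v,e_j> e_j||^2, the squared distance from v to span{e_j}.)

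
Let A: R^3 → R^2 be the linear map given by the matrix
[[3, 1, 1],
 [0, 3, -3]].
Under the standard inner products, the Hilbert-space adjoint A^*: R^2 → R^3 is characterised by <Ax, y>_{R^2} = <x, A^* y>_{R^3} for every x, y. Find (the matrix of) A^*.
A^* = A^T =
[[3, 0],
 [1, 3],
 [1, -3]]

For real matrices with standard dot products, the defining identity <Ax, y> = <x, A^* y> gives (Ax)^T y = x^T (A^*) y, i.e. x^T A^T y = x^T (A^*) y. Since this holds for all x, y, we must have A^* = A^T. Therefore
A^* =
[[3, 0],
 [1, 3],
 [1, -3]].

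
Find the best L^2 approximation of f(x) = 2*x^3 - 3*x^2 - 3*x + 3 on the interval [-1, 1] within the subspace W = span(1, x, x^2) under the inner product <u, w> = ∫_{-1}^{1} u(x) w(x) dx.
g(x) = -3*x^2 - 9*x/5 + 3

The best approximation g ∈ W is the orthogonal projection of f onto W. Writing g = a_0 + a_1 x + a_2 x^2, the coefficients solve the normal equations G · a = b where
  G_{ij} = <φ_i, φ_j> and b_i = <f, φ_i>, with φ_0 = 1, φ_1 = x, φ_2 = x^2.
G =
  [2, 0, 2/3]
  [0, 2/3, 0]
  [2/3, 0, 2/5],
b = (4, -6/5, 4/5).
Solving gives a_0 = 3, a_1 = -9/5, a_2 = -3, so
  g(x) = -3*x^2 - 9*x/5 + 3.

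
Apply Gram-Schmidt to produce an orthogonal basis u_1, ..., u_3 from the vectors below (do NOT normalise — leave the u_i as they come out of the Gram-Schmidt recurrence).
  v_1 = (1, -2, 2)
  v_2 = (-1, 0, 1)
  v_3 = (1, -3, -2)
Orthogonal basis:
  u_1 = (1, -2, 2)
  u_2 = (-10/9, 2/9, 7/9)
  u_3 = (-22/17, -33/17, -22/17)

Apply the Gram-Schmidt recurrence
  u_1 = v_1
  u_i = v_i − Σ_{j<i} ((v_i · u_j) / (u_j · u_j)) · u_j.

Step by step this gives:
  u_1 = (1, -2, 2)
  u_2 = (-10/9, 2/9, 7/9)
  u_3 = (-22/17, -33/17, -22/17)

Orthogonality check:
  u_2 · u_1 = 0 (should be 0)
  u_3 · u_1 = 0 (should be 0)
  u_3 · u_2 = 0 (should be 0)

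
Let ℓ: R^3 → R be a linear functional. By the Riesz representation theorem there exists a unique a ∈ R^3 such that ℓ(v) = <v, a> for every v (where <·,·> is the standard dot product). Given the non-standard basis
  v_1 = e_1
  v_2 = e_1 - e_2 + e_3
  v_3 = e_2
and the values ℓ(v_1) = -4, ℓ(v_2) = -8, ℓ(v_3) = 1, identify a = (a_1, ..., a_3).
a = (-4, 1, -3)

Write a = (a_1, ..., a_3) in the standard basis. For each basis vector v_i, ℓ(v_i) = <v_i, a> is a linear equation in the a_j's. Collect the n equations into a matrix system V a = ℓ, where row i of V is v_i (expressed in the standard basis). Since V is invertible (lower-triangular with 1s on the diagonal, up to permutation), solve by back-substitution:
  V =
[[1, 0, 0],
 [1, -1, 1],
 [0, 1, 0]]
  V a = (-4, -8, 1)
Solving gives a = (-4, 1, -3).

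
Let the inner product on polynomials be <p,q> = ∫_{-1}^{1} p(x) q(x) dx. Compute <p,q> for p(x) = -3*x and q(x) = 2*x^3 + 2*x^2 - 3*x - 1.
<p,q> = 18/5

Expand the product: p(x)·q(x) = -6*x^4 - 6*x^3 + 9*x^2 + 3*x.
∫_{-1}^{1} of each monomial x^k gives [2/(k+1) if k even, 0 if k odd]. Integrating term-by-term (or equivalently evaluating the antiderivative F(x) = -6*x^5/5 - 3*x^4/2 + 3*x^3 + 3*x^2/2 at the endpoints):
  F(1) − F(−1) = 9/5 − (-9/5) = 18/5.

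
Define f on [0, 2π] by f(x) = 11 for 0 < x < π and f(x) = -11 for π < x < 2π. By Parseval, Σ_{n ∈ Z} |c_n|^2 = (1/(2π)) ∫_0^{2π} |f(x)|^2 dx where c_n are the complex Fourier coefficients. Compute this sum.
Σ |c_n|^2 = 121

Parseval equates the L^2 energy of f (normalised by 1/(2π)) with the ℓ^2 sum of its Fourier coefficients: (1/(2π)) ∫_0^{2π} |f|^2 = Σ |c_n|^2.
Compute the left side: (1/(2π)) [∫_0^π 11^2 dx + ∫_π^{2π} (-11)^2 dx] = (1/(2π)) · (121π + 121π) = (121 + 121)/2 = 121.
So Σ_{n ∈ Z} |c_n|^2 = 121.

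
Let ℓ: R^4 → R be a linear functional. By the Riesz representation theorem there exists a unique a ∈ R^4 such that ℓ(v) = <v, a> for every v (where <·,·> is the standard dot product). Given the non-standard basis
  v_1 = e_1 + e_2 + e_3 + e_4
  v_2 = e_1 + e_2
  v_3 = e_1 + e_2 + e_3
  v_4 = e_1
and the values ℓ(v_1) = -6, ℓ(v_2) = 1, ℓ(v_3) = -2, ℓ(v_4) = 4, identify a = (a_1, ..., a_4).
a = (4, -3, -3, -4)

Write a = (a_1, ..., a_4) in the standard basis. For each basis vector v_i, ℓ(v_i) = <v_i, a> is a linear equation in the a_j's. Collect the n equations into a matrix system V a = ℓ, where row i of V is v_i (expressed in the standard basis). Since V is invertible (lower-triangular with 1s on the diagonal, up to permutation), solve by back-substitution:
  V =
[[1, 1, 1, 1],
 [1, 1, 0, 0],
 [1, 1, 1, 0],
 [1, 0, 0, 0]]
  V a = (-6, 1, -2, 4)
Solving gives a = (4, -3, -3, -4).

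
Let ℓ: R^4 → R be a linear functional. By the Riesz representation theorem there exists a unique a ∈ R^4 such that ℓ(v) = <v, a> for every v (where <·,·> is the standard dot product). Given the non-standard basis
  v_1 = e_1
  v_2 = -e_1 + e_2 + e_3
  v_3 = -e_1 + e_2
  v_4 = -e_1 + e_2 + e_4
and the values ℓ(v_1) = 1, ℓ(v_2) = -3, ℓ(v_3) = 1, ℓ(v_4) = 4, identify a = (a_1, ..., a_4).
a = (1, 2, -4, 3)

Write a = (a_1, ..., a_4) in the standard basis. For each basis vector v_i, ℓ(v_i) = <v_i, a> is a linear equation in the a_j's. Collect the n equations into a matrix system V a = ℓ, where row i of V is v_i (expressed in the standard basis). Since V is invertible (lower-triangular with 1s on the diagonal, up to permutation), solve by back-substitution:
  V =
[[1, 0, 0, 0],
 [-1, 1, 1, 0],
 [-1, 1, 0, 0],
 [-1, 1, 0, 1]]
  V a = (1, -3, 1, 4)
Solving gives a = (1, 2, -4, 3).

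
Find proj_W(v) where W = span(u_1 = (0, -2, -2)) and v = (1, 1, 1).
proj_W(v) = (0, 1, 1)

Set up U = [u_1 | ... | u_1] ∈ R^(3×1). The projector onto W = col(U) is P = U (U^T U)^(-1) U^T.
Compute U^T U =
  [8],
and U^T v = (-4).
Solve U^T U · c = U^T v for the coefficients: c = (-1/2). The projection is proj_W(v) = U c.
Check: (v - proj_W(v)) · u_1 = 0  (should be 0).
Result: proj_W(v) = (0, 1, 1).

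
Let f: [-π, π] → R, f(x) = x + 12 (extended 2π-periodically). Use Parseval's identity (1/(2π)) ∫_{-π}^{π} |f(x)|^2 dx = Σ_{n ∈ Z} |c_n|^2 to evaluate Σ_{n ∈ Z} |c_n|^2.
Σ |c_n|^2 = π^2/3 + 144

Expand and integrate term by term over [-π, π]:
  ∫ (x)^2 dx = 1·(2π^3/3); ∫ 2·1·(12)·x dx = 0 (odd integrand); ∫ 12^2 dx = 144·2π.
So (1/(2π)) ∫_{-π}^{π} (x + 12)^2 dx = 1π^2/3 + 144 = π^2/3 + 144.
Parseval ⇒ Σ |c_n|^2 = π^2/3 + 144.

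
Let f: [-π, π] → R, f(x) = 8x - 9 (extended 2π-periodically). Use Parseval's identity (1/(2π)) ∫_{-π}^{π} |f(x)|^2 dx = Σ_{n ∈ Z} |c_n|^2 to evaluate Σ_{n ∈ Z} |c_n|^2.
Σ |c_n|^2 = 64π^2/3 + 81

Expand and integrate term by term over [-π, π]:
  ∫ (8x)^2 dx = 64·(2π^3/3); ∫ 2·8·(-9)·x dx = 0 (odd integrand); ∫ (-9)^2 dx = 81·2π.
So (1/(2π)) ∫_{-π}^{π} (8x - 9)^2 dx = 64π^2/3 + 81 = 64π^2/3 + 81.
Parseval ⇒ Σ |c_n|^2 = 64π^2/3 + 81.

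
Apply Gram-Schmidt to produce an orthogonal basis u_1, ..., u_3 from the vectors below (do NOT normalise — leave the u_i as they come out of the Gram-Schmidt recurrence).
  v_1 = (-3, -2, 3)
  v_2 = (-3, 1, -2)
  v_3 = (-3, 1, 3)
Orthogonal basis:
  u_1 = (-3, -2, 3)
  u_2 = (-63/22, 12/11, -47/22)
  u_3 = (-45/307, 675/307, 405/307)

Apply the Gram-Schmidt recurrence
  u_1 = v_1
  u_i = v_i − Σ_{j<i} ((v_i · u_j) / (u_j · u_j)) · u_j.

Step by step this gives:
  u_1 = (-3, -2, 3)
  u_2 = (-63/22, 12/11, -47/22)
  u_3 = (-45/307, 675/307, 405/307)

Orthogonality check:
  u_2 · u_1 = 0 (should be 0)
  u_3 · u_1 = 0 (should be 0)
  u_3 · u_2 = 0 (should be 0)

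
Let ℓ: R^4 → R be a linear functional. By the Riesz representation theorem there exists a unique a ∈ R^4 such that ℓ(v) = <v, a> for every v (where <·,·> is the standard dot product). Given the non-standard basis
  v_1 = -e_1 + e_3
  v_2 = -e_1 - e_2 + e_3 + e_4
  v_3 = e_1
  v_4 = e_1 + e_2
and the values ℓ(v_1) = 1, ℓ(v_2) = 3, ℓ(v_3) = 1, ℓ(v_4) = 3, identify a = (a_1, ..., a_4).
a = (1, 2, 2, 4)

Write a = (a_1, ..., a_4) in the standard basis. For each basis vector v_i, ℓ(v_i) = <v_i, a> is a linear equation in the a_j's. Collect the n equations into a matrix system V a = ℓ, where row i of V is v_i (expressed in the standard basis). Since V is invertible (lower-triangular with 1s on the diagonal, up to permutation), solve by back-substitution:
  V =
[[-1, 0, 1, 0],
 [-1, -1, 1, 1],
 [1, 0, 0, 0],
 [1, 1, 0, 0]]
  V a = (1, 3, 1, 3)
Solving gives a = (1, 2, 2, 4).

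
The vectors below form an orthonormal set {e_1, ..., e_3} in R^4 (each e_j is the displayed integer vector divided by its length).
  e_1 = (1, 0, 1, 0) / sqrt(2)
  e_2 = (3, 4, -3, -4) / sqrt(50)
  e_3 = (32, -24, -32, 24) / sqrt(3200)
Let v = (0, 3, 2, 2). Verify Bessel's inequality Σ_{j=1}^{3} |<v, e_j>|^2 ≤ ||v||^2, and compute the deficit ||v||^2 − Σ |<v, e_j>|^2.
Σ |<v, e_j>|^2 = 9/2; ||v||^2 = 17; deficit = 25/2

Write each e_j = u_j / sqrt(<u_j, u_j>) where u_j is the displayed integer vector. Then <v, e_j> = <v, u_j> / sqrt(<u_j, u_j>), so |<v, e_j>|^2 = <v, u_j>^2 / <u_j, u_j>.
Coefficients: <v, e_1> = 2/sqrt(2), <v, e_2> = -2/sqrt(50), <v, e_3> = -88/sqrt(3200).
Square and sum: Σ |<v, e_j>|^2 = 9/2.
Compute ||v||^2 = v·v = 17.
Deficit = 17 − 9/2 = 25/2 ≥ 0, confirming Bessel's inequality. (The deficit equals ||v − Σ <v,e_j> e_j||^2, the squared distance from v to span{e_j}.)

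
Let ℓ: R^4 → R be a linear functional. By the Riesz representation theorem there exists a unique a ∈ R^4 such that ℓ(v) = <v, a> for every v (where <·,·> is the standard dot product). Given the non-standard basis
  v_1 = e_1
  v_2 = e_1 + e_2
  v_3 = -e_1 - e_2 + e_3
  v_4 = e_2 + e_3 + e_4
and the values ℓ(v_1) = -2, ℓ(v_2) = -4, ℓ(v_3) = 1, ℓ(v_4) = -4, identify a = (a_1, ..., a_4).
a = (-2, -2, -3, 1)

Write a = (a_1, ..., a_4) in the standard basis. For each basis vector v_i, ℓ(v_i) = <v_i, a> is a linear equation in the a_j's. Collect the n equations into a matrix system V a = ℓ, where row i of V is v_i (expressed in the standard basis). Since V is invertible (lower-triangular with 1s on the diagonal, up to permutation), solve by back-substitution:
  V =
[[1, 0, 0, 0],
 [1, 1, 0, 0],
 [-1, -1, 1, 0],
 [0, 1, 1, 1]]
  V a = (-2, -4, 1, -4)
Solving gives a = (-2, -2, -3, 1).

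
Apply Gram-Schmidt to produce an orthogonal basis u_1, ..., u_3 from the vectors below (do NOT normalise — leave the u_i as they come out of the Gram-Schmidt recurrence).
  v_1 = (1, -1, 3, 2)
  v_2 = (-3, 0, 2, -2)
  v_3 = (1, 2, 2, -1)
Orthogonal basis:
  u_1 = (1, -1, 3, 2)
  u_2 = (-44/15, -1/15, 11/5, -28/15)
  u_3 = (172/127, 281/127, 125/127, -133/127)

Apply the Gram-Schmidt recurrence
  u_1 = v_1
  u_i = v_i − Σ_{j<i} ((v_i · u_j) / (u_j · u_j)) · u_j.

Step by step this gives:
  u_1 = (1, -1, 3, 2)
  u_2 = (-44/15, -1/15, 11/5, -28/15)
  u_3 = (172/127, 281/127, 125/127, -133/127)

Orthogonality check:
  u_2 · u_1 = 0 (should be 0)
  u_3 · u_1 = 0 (should be 0)
  u_3 · u_2 = 0 (should be 0)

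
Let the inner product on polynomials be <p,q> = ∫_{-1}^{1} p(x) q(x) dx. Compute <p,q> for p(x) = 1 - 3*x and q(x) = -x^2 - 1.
<p,q> = -8/3

Expand the product: p(x)·q(x) = 3*x^3 - x^2 + 3*x - 1.
∫_{-1}^{1} of each monomial x^k gives [2/(k+1) if k even, 0 if k odd]. Integrating term-by-term (or equivalently evaluating the antiderivative F(x) = 3*x^4/4 - x^3/3 + 3*x^2/2 - x at the endpoints):
  F(1) − F(−1) = 11/12 − (43/12) = -8/3.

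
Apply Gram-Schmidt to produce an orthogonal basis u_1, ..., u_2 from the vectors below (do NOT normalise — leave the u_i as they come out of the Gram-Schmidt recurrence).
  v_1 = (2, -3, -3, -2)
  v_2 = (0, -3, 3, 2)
Orthogonal basis:
  u_1 = (2, -3, -3, -2)
  u_2 = (4/13, -45/13, 33/13, 22/13)

Apply the Gram-Schmidt recurrence
  u_1 = v_1
  u_i = v_i − Σ_{j<i} ((v_i · u_j) / (u_j · u_j)) · u_j.

Step by step this gives:
  u_1 = (2, -3, -3, -2)
  u_2 = (4/13, -45/13, 33/13, 22/13)

Orthogonality check:
  u_2 · u_1 = 0 (should be 0)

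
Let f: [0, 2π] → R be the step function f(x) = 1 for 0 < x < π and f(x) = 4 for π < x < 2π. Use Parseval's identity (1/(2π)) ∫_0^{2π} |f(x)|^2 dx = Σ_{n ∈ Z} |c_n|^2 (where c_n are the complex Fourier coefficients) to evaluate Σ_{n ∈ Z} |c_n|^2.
Σ |c_n|^2 = 17/2

Parseval equates the L^2 energy of f (normalised by 1/(2π)) with the ℓ^2 sum of its Fourier coefficients: (1/(2π)) ∫_0^{2π} |f|^2 = Σ |c_n|^2.
Compute the left side: (1/(2π)) [∫_0^π 1^2 dx + ∫_π^{2π} 4^2 dx] = (1/(2π)) · (1π + 16π) = (1 + 16)/2 = 17/2.
So Σ_{n ∈ Z} |c_n|^2 = 17/2.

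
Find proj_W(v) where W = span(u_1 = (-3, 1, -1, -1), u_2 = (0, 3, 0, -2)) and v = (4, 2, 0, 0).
proj_W(v) = (480/131, 206/131, 160/131, -84/131)

Set up U = [u_1 | ... | u_2] ∈ R^(4×2). The projector onto W = col(U) is P = U (U^T U)^(-1) U^T.
Compute U^T U =
  [12, 5]
  [5, 13],
and U^T v = (-10, 6).
Solve U^T U · c = U^T v for the coefficients: c = (-160/131, 122/131). The projection is proj_W(v) = U c.
Check: (v - proj_W(v)) · u_1 = 0  (should be 0).
Check: (v - proj_W(v)) · u_2 = 0  (should be 0).
Result: proj_W(v) = (480/131, 206/131, 160/131, -84/131).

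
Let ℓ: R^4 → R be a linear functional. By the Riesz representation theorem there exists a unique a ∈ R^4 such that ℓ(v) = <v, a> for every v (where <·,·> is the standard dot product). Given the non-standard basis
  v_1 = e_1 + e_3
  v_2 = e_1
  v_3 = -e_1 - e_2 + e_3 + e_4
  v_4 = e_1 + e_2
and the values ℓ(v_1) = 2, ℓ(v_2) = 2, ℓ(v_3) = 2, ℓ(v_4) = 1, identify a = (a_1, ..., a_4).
a = (2, -1, 0, 3)

Write a = (a_1, ..., a_4) in the standard basis. For each basis vector v_i, ℓ(v_i) = <v_i, a> is a linear equation in the a_j's. Collect the n equations into a matrix system V a = ℓ, where row i of V is v_i (expressed in the standard basis). Since V is invertible (lower-triangular with 1s on the diagonal, up to permutation), solve by back-substitution:
  V =
[[1, 0, 1, 0],
 [1, 0, 0, 0],
 [-1, -1, 1, 1],
 [1, 1, 0, 0]]
  V a = (2, 2, 2, 1)
Solving gives a = (2, -1, 0, 3).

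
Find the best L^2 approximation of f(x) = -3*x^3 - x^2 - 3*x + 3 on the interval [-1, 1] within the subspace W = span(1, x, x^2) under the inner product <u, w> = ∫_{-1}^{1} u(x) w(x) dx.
g(x) = -x^2 - 24*x/5 + 3

The best approximation g ∈ W is the orthogonal projection of f onto W. Writing g = a_0 + a_1 x + a_2 x^2, the coefficients solve the normal equations G · a = b where
  G_{ij} = <φ_i, φ_j> and b_i = <f, φ_i>, with φ_0 = 1, φ_1 = x, φ_2 = x^2.
G =
  [2, 0, 2/3]
  [0, 2/3, 0]
  [2/3, 0, 2/5],
b = (16/3, -16/5, 8/5).
Solving gives a_0 = 3, a_1 = -24/5, a_2 = -1, so
  g(x) = -x^2 - 24*x/5 + 3.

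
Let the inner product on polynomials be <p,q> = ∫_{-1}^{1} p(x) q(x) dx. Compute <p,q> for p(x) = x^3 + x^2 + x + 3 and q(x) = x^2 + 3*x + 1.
<p,q> = 184/15

Expand the product: p(x)·q(x) = x^5 + 4*x^4 + 5*x^3 + 7*x^2 + 10*x + 3.
∫_{-1}^{1} of each monomial x^k gives [2/(k+1) if k even, 0 if k odd]. Integrating term-by-term (or equivalently evaluating the antiderivative F(x) = x^6/6 + 4*x^5/5 + 5*x^4/4 + 7*x^3/3 + 5*x^2 + 3*x at the endpoints):
  F(1) − F(−1) = 251/20 − (17/60) = 184/15.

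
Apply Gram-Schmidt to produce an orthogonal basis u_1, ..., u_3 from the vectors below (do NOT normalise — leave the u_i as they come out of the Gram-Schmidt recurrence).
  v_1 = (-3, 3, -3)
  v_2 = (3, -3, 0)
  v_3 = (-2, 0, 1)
Orthogonal basis:
  u_1 = (-3, 3, -3)
  u_2 = (1, -1, -2)
  u_3 = (-1, -1, 0)

Apply the Gram-Schmidt recurrence
  u_1 = v_1
  u_i = v_i − Σ_{j<i} ((v_i · u_j) / (u_j · u_j)) · u_j.

Step by step this gives:
  u_1 = (-3, 3, -3)
  u_2 = (1, -1, -2)
  u_3 = (-1, -1, 0)

Orthogonality check:
  u_2 · u_1 = 0 (should be 0)
  u_3 · u_1 = 0 (should be 0)
  u_3 · u_2 = 0 (should be 0)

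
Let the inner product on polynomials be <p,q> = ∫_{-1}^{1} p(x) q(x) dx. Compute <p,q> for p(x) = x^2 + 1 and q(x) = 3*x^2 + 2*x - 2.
<p,q> = -32/15

Expand the product: p(x)·q(x) = 3*x^4 + 2*x^3 + x^2 + 2*x - 2.
∫_{-1}^{1} of each monomial x^k gives [2/(k+1) if k even, 0 if k odd]. Integrating term-by-term (or equivalently evaluating the antiderivative F(x) = 3*x^5/5 + x^4/2 + x^3/3 + x^2 - 2*x at the endpoints):
  F(1) − F(−1) = 13/30 − (77/30) = -32/15.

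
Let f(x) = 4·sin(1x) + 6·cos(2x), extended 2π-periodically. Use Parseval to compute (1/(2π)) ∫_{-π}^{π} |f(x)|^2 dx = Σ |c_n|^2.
Σ |c_n|^2 = 26

Expand |f|^2 and use orthogonality of {sin(nx), cos(mx)} on [-π, π]:
  ∫_{-π}^{π} sin(nx)^2 dx = π, ∫ cos(mx)^2 dx = π, and cross terms integrate to 0.
So ∫_{-π}^{π} f(x)^2 dx = 4^2 · π + 6^2 · π = (16 + 36)π.
Divide by 2π: (16 + 36)/2 = 26.
By Parseval, this equals Σ |c_n|^2.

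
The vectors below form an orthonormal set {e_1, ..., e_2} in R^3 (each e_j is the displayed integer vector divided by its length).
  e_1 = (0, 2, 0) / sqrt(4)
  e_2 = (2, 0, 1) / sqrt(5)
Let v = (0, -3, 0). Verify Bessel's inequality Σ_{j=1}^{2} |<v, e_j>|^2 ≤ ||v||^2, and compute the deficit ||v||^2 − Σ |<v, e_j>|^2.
Σ |<v, e_j>|^2 = 9; ||v||^2 = 9; deficit = 0

Write each e_j = u_j / sqrt(<u_j, u_j>) where u_j is the displayed integer vector. Then <v, e_j> = <v, u_j> / sqrt(<u_j, u_j>), so |<v, e_j>|^2 = <v, u_j>^2 / <u_j, u_j>.
Coefficients: <v, e_1> = -6/sqrt(4), <v, e_2> = 0/sqrt(5).
Square and sum: Σ |<v, e_j>|^2 = 9.
Compute ||v||^2 = v·v = 9.
Deficit = 9 − 9 = 0 ≥ 0, confirming Bessel's inequality. (The deficit equals ||v − Σ <v,e_j> e_j||^2, the squared distance from v to span{e_j}.)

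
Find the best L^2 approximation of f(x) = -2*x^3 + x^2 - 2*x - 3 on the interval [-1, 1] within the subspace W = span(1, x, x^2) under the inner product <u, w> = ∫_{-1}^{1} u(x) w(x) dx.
g(x) = x^2 - 16*x/5 - 3

The best approximation g ∈ W is the orthogonal projection of f onto W. Writing g = a_0 + a_1 x + a_2 x^2, the coefficients solve the normal equations G · a = b where
  G_{ij} = <φ_i, φ_j> and b_i = <f, φ_i>, with φ_0 = 1, φ_1 = x, φ_2 = x^2.
G =
  [2, 0, 2/3]
  [0, 2/3, 0]
  [2/3, 0, 2/5],
b = (-16/3, -32/15, -8/5).
Solving gives a_0 = -3, a_1 = -16/5, a_2 = 1, so
  g(x) = x^2 - 16*x/5 - 3.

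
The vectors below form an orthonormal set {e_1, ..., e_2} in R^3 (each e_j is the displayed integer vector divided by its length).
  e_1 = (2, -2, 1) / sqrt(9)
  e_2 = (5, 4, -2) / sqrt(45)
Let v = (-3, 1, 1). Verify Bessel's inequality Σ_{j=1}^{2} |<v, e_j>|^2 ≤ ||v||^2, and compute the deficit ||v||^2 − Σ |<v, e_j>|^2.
Σ |<v, e_j>|^2 = 46/5; ||v||^2 = 11; deficit = 9/5

Write each e_j = u_j / sqrt(<u_j, u_j>) where u_j is the displayed integer vector. Then <v, e_j> = <v, u_j> / sqrt(<u_j, u_j>), so |<v, e_j>|^2 = <v, u_j>^2 / <u_j, u_j>.
Coefficients: <v, e_1> = -7/sqrt(9), <v, e_2> = -13/sqrt(45).
Square and sum: Σ |<v, e_j>|^2 = 46/5.
Compute ||v||^2 = v·v = 11.
Deficit = 11 − 46/5 = 9/5 ≥ 0, confirming Bessel's inequality. (The deficit equals ||v − Σ <v,e_j> e_j||^2, the squared distance from v to span{e_j}.)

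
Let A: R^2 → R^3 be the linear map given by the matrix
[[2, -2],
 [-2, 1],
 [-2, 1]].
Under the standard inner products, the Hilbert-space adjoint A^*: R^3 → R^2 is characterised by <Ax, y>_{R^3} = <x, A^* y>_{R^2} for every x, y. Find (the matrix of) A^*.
A^* = A^T =
[[2, -2, -2],
 [-2, 1, 1]]

For real matrices with standard dot products, the defining identity <Ax, y> = <x, A^* y> gives (Ax)^T y = x^T (A^*) y, i.e. x^T A^T y = x^T (A^*) y. Since this holds for all x, y, we must have A^* = A^T. Therefore
A^* =
[[2, -2, -2],
 [-2, 1, 1]].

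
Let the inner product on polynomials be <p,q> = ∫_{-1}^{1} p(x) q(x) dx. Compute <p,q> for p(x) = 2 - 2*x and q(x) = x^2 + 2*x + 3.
<p,q> = 32/3

Expand the product: p(x)·q(x) = -2*x^3 - 2*x^2 - 2*x + 6.
∫_{-1}^{1} of each monomial x^k gives [2/(k+1) if k even, 0 if k odd]. Integrating term-by-term (or equivalently evaluating the antiderivative F(x) = -x^4/2 - 2*x^3/3 - x^2 + 6*x at the endpoints):
  F(1) − F(−1) = 23/6 − (-41/6) = 32/3.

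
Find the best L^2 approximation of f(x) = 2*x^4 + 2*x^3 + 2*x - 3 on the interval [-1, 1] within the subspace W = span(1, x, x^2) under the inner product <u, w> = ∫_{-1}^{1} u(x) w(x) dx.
g(x) = 12*x^2/7 + 16*x/5 - 111/35

The best approximation g ∈ W is the orthogonal projection of f onto W. Writing g = a_0 + a_1 x + a_2 x^2, the coefficients solve the normal equations G · a = b where
  G_{ij} = <φ_i, φ_j> and b_i = <f, φ_i>, with φ_0 = 1, φ_1 = x, φ_2 = x^2.
G =
  [2, 0, 2/3]
  [0, 2/3, 0]
  [2/3, 0, 2/5],
b = (-26/5, 32/15, -10/7).
Solving gives a_0 = -111/35, a_1 = 16/5, a_2 = 12/7, so
  g(x) = 12*x^2/7 + 16*x/5 - 111/35.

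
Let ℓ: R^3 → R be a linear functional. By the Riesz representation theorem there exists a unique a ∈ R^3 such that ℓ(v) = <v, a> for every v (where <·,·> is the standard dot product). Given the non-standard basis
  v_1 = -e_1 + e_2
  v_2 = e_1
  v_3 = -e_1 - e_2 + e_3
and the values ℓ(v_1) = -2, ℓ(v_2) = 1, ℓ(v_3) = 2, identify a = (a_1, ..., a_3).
a = (1, -1, 2)

Write a = (a_1, ..., a_3) in the standard basis. For each basis vector v_i, ℓ(v_i) = <v_i, a> is a linear equation in the a_j's. Collect the n equations into a matrix system V a = ℓ, where row i of V is v_i (expressed in the standard basis). Since V is invertible (lower-triangular with 1s on the diagonal, up to permutation), solve by back-substitution:
  V =
[[-1, 1, 0],
 [1, 0, 0],
 [-1, -1, 1]]
  V a = (-2, 1, 2)
Solving gives a = (1, -1, 2).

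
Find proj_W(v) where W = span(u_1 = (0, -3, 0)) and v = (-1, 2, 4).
proj_W(v) = (0, 2, 0)

Set up U = [u_1 | ... | u_1] ∈ R^(3×1). The projector onto W = col(U) is P = U (U^T U)^(-1) U^T.
Compute U^T U =
  [9],
and U^T v = (-6).
Solve U^T U · c = U^T v for the coefficients: c = (-2/3). The projection is proj_W(v) = U c.
Check: (v - proj_W(v)) · u_1 = 0  (should be 0).
Result: proj_W(v) = (0, 2, 0).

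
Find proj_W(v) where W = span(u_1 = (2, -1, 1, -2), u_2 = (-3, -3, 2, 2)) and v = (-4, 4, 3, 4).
proj_W(v) = (-909/235, 207/235, -262/235, 854/235)

Set up U = [u_1 | ... | u_2] ∈ R^(4×2). The projector onto W = col(U) is P = U (U^T U)^(-1) U^T.
Compute U^T U =
  [10, -5]
  [-5, 26],
and U^T v = (-17, 14).
Solve U^T U · c = U^T v for the coefficients: c = (-372/235, 11/47). The projection is proj_W(v) = U c.
Check: (v - proj_W(v)) · u_1 = 0  (should be 0).
Check: (v - proj_W(v)) · u_2 = 0  (should be 0).
Result: proj_W(v) = (-909/235, 207/235, -262/235, 854/235).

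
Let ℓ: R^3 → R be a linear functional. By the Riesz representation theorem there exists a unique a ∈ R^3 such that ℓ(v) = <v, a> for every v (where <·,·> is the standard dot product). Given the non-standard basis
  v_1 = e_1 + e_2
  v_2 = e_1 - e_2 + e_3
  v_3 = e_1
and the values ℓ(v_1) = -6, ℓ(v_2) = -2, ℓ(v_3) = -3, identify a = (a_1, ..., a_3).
a = (-3, -3, -2)

Write a = (a_1, ..., a_3) in the standard basis. For each basis vector v_i, ℓ(v_i) = <v_i, a> is a linear equation in the a_j's. Collect the n equations into a matrix system V a = ℓ, where row i of V is v_i (expressed in the standard basis). Since V is invertible (lower-triangular with 1s on the diagonal, up to permutation), solve by back-substitution:
  V =
[[1, 1, 0],
 [1, -1, 1],
 [1, 0, 0]]
  V a = (-6, -2, -3)
Solving gives a = (-3, -3, -2).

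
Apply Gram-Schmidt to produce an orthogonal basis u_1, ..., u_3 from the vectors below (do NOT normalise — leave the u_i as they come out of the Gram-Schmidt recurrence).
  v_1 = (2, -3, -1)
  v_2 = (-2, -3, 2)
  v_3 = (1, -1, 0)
Orthogonal basis:
  u_1 = (2, -3, -1)
  u_2 = (-17/7, -33/14, 31/14)
  u_3 = (63/229, 14/229, 84/229)

Apply the Gram-Schmidt recurrence
  u_1 = v_1
  u_i = v_i − Σ_{j<i} ((v_i · u_j) / (u_j · u_j)) · u_j.

Step by step this gives:
  u_1 = (2, -3, -1)
  u_2 = (-17/7, -33/14, 31/14)
  u_3 = (63/229, 14/229, 84/229)

Orthogonality check:
  u_2 · u_1 = 0 (should be 0)
  u_3 · u_1 = 0 (should be 0)
  u_3 · u_2 = 0 (should be 0)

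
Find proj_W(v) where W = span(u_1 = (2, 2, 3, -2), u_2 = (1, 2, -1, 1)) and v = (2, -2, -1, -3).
proj_W(v) = (-37/146, -62/73, 81/73, -137/146)

Set up U = [u_1 | ... | u_2] ∈ R^(4×2). The projector onto W = col(U) is P = U (U^T U)^(-1) U^T.
Compute U^T U =
  [21, 1]
  [1, 7],
and U^T v = (3, -4).
Solve U^T U · c = U^T v for the coefficients: c = (25/146, -87/146). The projection is proj_W(v) = U c.
Check: (v - proj_W(v)) · u_1 = 0  (should be 0).
Check: (v - proj_W(v)) · u_2 = 0  (should be 0).
Result: proj_W(v) = (-37/146, -62/73, 81/73, -137/146).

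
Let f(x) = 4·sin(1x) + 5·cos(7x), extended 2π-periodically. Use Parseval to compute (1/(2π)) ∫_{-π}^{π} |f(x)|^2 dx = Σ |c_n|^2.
Σ |c_n|^2 = 41/2

Expand |f|^2 and use orthogonality of {sin(nx), cos(mx)} on [-π, π]:
  ∫_{-π}^{π} sin(nx)^2 dx = π, ∫ cos(mx)^2 dx = π, and cross terms integrate to 0.
So ∫_{-π}^{π} f(x)^2 dx = 4^2 · π + 5^2 · π = (16 + 25)π.
Divide by 2π: (16 + 25)/2 = 41/2.
By Parseval, this equals Σ |c_n|^2.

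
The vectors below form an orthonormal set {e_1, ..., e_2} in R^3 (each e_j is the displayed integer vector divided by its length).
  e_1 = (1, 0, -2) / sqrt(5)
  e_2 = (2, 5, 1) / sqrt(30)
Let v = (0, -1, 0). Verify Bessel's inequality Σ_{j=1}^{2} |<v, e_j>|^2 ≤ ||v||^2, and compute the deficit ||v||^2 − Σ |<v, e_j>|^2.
Σ |<v, e_j>|^2 = 5/6; ||v||^2 = 1; deficit = 1/6

Write each e_j = u_j / sqrt(<u_j, u_j>) where u_j is the displayed integer vector. Then <v, e_j> = <v, u_j> / sqrt(<u_j, u_j>), so |<v, e_j>|^2 = <v, u_j>^2 / <u_j, u_j>.
Coefficients: <v, e_1> = 0/sqrt(5), <v, e_2> = -5/sqrt(30).
Square and sum: Σ |<v, e_j>|^2 = 5/6.
Compute ||v||^2 = v·v = 1.
Deficit = 1 − 5/6 = 1/6 ≥ 0, confirming Bessel's inequality. (The deficit equals ||v − Σ <v,e_j> e_j||^2, the squared distance from v to span{e_j}.)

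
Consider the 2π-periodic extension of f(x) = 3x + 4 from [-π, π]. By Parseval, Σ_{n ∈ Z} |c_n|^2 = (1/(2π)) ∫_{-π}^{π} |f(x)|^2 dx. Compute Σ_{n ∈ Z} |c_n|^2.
Σ |c_n|^2 = 3π^2 + 16

Expand and integrate term by term over [-π, π]:
  ∫ (3x)^2 dx = 9·(2π^3/3); ∫ 2·3·(4)·x dx = 0 (odd integrand); ∫ 4^2 dx = 16·2π.
So (1/(2π)) ∫_{-π}^{π} (3x + 4)^2 dx = 9π^2/3 + 16 = 3π^2 + 16.
Parseval ⇒ Σ |c_n|^2 = 3π^2 + 16.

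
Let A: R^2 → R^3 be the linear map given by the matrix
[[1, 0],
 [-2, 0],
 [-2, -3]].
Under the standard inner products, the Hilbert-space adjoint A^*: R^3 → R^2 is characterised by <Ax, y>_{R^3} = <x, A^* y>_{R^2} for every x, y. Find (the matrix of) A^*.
A^* = A^T =
[[1, -2, -2],
 [0, 0, -3]]

For real matrices with standard dot products, the defining identity <Ax, y> = <x, A^* y> gives (Ax)^T y = x^T (A^*) y, i.e. x^T A^T y = x^T (A^*) y. Since this holds for all x, y, we must have A^* = A^T. Therefore
A^* =
[[1, -2, -2],
 [0, 0, -3]].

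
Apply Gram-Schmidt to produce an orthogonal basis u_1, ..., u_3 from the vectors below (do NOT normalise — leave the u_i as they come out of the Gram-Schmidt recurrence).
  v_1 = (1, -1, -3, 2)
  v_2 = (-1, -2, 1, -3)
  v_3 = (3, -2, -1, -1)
Orthogonal basis:
  u_1 = (1, -1, -3, 2)
  u_2 = (-7/15, -38/15, -3/5, -29/15)
  u_3 = (66/23, -22/161, 88/161, -110/161)

Apply the Gram-Schmidt recurrence
  u_1 = v_1
  u_i = v_i − Σ_{j<i} ((v_i · u_j) / (u_j · u_j)) · u_j.

Step by step this gives:
  u_1 = (1, -1, -3, 2)
  u_2 = (-7/15, -38/15, -3/5, -29/15)
  u_3 = (66/23, -22/161, 88/161, -110/161)

Orthogonality check:
  u_2 · u_1 = 0 (should be 0)
  u_3 · u_1 = 0 (should be 0)
  u_3 · u_2 = 0 (should be 0)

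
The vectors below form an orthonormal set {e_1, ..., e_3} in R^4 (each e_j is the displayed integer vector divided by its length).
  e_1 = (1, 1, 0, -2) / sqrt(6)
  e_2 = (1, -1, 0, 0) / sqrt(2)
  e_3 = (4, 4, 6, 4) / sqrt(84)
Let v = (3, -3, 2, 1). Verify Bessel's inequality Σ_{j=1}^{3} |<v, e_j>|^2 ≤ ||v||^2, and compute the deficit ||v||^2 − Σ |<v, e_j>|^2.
Σ |<v, e_j>|^2 = 152/7; ||v||^2 = 23; deficit = 9/7

Write each e_j = u_j / sqrt(<u_j, u_j>) where u_j is the displayed integer vector. Then <v, e_j> = <v, u_j> / sqrt(<u_j, u_j>), so |<v, e_j>|^2 = <v, u_j>^2 / <u_j, u_j>.
Coefficients: <v, e_1> = -2/sqrt(6), <v, e_2> = 6/sqrt(2), <v, e_3> = 16/sqrt(84).
Square and sum: Σ |<v, e_j>|^2 = 152/7.
Compute ||v||^2 = v·v = 23.
Deficit = 23 − 152/7 = 9/7 ≥ 0, confirming Bessel's inequality. (The deficit equals ||v − Σ <v,e_j> e_j||^2, the squared distance from v to span{e_j}.)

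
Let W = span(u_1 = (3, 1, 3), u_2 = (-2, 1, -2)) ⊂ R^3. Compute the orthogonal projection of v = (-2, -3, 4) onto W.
proj_W(v) = (1, -3, 1)

Set up U = [u_1 | ... | u_2] ∈ R^(3×2). The projector onto W = col(U) is P = U (U^T U)^(-1) U^T.
Compute U^T U =
  [19, -11]
  [-11, 9],
and U^T v = (3, -7).
Solve U^T U · c = U^T v for the coefficients: c = (-1, -2). The projection is proj_W(v) = U c.
Check: (v - proj_W(v)) · u_1 = 0  (should be 0).
Check: (v - proj_W(v)) · u_2 = 0  (should be 0).
Result: proj_W(v) = (1, -3, 1).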